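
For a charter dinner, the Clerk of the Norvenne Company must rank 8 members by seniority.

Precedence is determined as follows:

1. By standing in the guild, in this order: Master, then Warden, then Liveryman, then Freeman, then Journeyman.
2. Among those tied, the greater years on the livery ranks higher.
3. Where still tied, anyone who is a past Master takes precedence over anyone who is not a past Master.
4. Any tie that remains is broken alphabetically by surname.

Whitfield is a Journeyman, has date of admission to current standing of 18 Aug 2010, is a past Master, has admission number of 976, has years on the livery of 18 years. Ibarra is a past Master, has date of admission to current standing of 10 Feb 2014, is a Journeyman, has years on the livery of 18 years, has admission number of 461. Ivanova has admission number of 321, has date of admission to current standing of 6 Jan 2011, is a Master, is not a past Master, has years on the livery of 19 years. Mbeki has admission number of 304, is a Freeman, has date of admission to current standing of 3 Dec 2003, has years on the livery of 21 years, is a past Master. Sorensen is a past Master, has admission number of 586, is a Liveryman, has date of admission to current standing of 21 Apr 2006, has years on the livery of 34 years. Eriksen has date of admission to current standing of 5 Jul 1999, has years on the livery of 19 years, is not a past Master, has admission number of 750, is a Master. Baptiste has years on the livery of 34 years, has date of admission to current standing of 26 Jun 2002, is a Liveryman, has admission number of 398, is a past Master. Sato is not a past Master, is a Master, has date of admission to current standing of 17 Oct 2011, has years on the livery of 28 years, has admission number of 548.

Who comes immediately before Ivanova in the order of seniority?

Eriksen

By standing in the guild: Sato, Eriksen and Ivanova (Master); then Baptiste and Sorensen (Liveryman); then Mbeki (Freeman); then Ibarra and Whitfield (Journeyman).
Among Sato, Eriksen and Ivanova, by years on the livery (higher first): Sato (28 years) before Eriksen and Ivanova (19 years).
Eriksen and Ivanova are each not a past Master, so the next rule applies.
Among Eriksen and Ivanova, alphabetically by surname: Eriksen before Ivanova.
Baptiste and Sorensen both have years on the livery 34 years, so the next rule applies.
Baptiste and Sorensen are each a past Master, so the next rule applies.
Among Baptiste and Sorensen, alphabetically by surname: Baptiste before Sorensen.
Ibarra and Whitfield both have years on the livery 18 years, so the next rule applies.
Ibarra and Whitfield are each a past Master, so the next rule applies.
Among Ibarra and Whitfield, alphabetically by surname: Ibarra before Whitfield.
Order: Sato, Eriksen, Ivanova, Baptiste, Sorensen, Mbeki, Ibarra, Whitfield.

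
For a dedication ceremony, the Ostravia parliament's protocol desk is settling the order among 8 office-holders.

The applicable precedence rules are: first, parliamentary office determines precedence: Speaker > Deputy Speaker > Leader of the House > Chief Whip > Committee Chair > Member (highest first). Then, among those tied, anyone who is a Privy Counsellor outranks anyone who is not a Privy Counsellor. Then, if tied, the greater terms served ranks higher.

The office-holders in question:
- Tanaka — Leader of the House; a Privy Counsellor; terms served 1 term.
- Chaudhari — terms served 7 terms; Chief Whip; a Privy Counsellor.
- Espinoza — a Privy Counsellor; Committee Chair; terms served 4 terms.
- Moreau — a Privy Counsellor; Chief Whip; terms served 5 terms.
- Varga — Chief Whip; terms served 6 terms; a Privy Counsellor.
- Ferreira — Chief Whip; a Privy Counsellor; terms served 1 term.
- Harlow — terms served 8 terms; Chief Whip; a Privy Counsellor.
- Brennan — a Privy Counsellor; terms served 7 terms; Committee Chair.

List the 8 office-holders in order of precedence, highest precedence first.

By parliamentary office: Tanaka (Leader of the House); then Harlow, Chaudhari, Varga, Moreau and Ferreira (Chief Whip); then Brennan and Espinoza (Committee Chair).
Harlow, Chaudhari, Varga, Moreau and Ferreira are each a Privy Counsellor, so the next rule applies.
Among Harlow, Chaudhari, Varga, Moreau and Ferreira, by terms served (higher first): Harlow (8 terms) before Chaudhari (7 terms) before Varga (6 terms) before Moreau (5 terms) before Ferreira (1 term).
Brennan and Espinoza are each a Privy Counsellor, so the next rule applies.
Among Brennan and Espinoza, by terms served (higher first): Brennan (7 terms) before Espinoza (4 terms).
Full order: Tanaka, Harlow, Chaudhari, Varga, Moreau, Ferreira, Brennan, Espinoza.

Tanaka, Harlow, Chaudhari, Varga, Moreau, Ferreira, Brennan, Espinoza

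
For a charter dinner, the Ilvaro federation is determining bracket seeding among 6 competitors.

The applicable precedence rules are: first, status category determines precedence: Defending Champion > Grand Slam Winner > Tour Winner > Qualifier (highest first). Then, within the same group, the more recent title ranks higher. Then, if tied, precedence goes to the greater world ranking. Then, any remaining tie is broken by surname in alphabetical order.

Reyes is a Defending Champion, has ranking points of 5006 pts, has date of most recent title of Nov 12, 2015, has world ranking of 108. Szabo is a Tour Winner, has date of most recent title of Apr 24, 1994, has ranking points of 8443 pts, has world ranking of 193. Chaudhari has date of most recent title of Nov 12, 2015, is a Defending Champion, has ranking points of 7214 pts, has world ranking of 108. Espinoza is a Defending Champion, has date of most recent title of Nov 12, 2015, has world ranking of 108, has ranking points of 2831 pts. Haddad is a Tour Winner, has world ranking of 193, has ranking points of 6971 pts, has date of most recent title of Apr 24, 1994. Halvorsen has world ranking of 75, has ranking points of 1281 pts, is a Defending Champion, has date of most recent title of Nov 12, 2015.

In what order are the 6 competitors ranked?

Chaudhari, Espinoza, Reyes, Halvorsen, Haddad, Szabo

By status category: Chaudhari, Espinoza, Reyes and Halvorsen (Defending Champion); then Haddad and Szabo (Tour Winner).
Chaudhari, Espinoza, Reyes and Halvorsen all have date of most recent title Nov 12, 2015, so the next rule applies.
Among Chaudhari, Espinoza, Reyes and Halvorsen, by world ranking (higher first): Chaudhari, Espinoza and Reyes (108) before Halvorsen (75).
Among Chaudhari, Espinoza and Reyes, alphabetically by surname: Chaudhari before Espinoza before Reyes.
Haddad and Szabo both have date of most recent title Apr 24, 1994, so the next rule applies.
Haddad and Szabo both have world ranking 193, so the next rule applies.
Among Haddad and Szabo, alphabetically by surname: Haddad before Szabo.
Full order: Chaudhari, Espinoza, Reyes, Halvorsen, Haddad, Szabo.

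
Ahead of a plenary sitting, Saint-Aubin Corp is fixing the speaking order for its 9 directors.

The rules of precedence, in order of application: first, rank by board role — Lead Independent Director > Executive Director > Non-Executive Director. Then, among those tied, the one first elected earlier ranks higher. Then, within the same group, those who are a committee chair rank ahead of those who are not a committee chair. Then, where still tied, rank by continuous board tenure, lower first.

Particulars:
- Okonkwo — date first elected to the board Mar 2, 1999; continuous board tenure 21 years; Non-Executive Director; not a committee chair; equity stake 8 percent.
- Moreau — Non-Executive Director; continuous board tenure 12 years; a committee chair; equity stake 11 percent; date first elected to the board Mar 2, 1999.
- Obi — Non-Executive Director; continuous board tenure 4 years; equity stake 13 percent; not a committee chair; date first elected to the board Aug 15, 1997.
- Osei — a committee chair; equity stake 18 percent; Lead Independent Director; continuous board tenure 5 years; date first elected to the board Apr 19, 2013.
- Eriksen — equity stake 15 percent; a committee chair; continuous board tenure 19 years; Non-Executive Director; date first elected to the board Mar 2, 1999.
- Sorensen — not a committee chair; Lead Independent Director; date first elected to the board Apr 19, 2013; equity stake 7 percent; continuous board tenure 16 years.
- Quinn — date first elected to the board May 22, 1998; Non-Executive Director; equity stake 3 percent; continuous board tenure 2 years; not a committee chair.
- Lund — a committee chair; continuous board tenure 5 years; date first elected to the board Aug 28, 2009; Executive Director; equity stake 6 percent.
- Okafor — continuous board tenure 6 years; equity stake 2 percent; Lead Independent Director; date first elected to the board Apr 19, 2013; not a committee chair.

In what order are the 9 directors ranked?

Osei, Okafor, Sorensen, Lund, Obi, Quinn, Moreau, Eriksen, Okonkwo

By board role: Osei, Okafor and Sorensen (Lead Independent Director); then Lund (Executive Director); then Obi, Quinn, Moreau, Eriksen and Okonkwo (Non-Executive Director).
Osei, Okafor and Sorensen all have date first elected to the board Apr 19, 2013, so the next rule applies.
Among Osei, Okafor and Sorensen, a committee chair before not a committee chair: Osei (a committee chair) before Okafor and Sorensen (not a committee chair).
Among Okafor and Sorensen, by continuous board tenure (lower first): Okafor (6 years) before Sorensen (16 years).
Among Obi, Quinn, Moreau, Eriksen and Okonkwo, by date first elected to the board (earlier first): Obi (Aug 15, 1997) before Quinn (May 22, 1998) before Moreau, Eriksen and Okonkwo (Mar 2, 1999).
Among Moreau, Eriksen and Okonkwo, a committee chair before not a committee chair: Moreau and Eriksen (a committee chair) before Okonkwo (not a committee chair).
Among Moreau and Eriksen, by continuous board tenure (lower first): Moreau (12 years) before Eriksen (19 years).
Full order: Osei, Okafor, Sorensen, Lund, Obi, Quinn, Moreau, Eriksen, Okonkwo.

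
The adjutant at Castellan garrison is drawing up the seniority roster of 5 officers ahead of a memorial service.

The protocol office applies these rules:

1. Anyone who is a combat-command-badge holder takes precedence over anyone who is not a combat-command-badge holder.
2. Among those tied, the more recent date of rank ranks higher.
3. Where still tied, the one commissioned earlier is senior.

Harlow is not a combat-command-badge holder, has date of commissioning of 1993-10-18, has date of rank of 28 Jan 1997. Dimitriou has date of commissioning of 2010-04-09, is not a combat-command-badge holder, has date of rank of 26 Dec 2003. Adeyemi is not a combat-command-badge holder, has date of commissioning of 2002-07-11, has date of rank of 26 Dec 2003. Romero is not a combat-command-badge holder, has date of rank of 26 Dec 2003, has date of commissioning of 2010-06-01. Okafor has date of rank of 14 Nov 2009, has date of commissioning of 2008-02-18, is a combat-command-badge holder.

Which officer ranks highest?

Okafor

By the first rule: Okafor (a combat-command-badge holder); then Adeyemi, Dimitriou, Romero and Harlow (each not a combat-command-badge holder).
Among Adeyemi, Dimitriou, Romero and Harlow, by date of rank (later first): Adeyemi, Dimitriou and Romero (26 Dec 2003) before Harlow (28 Jan 1997).
Among Adeyemi, Dimitriou and Romero, by date of commissioning (earlier first): Adeyemi (2002-07-11) before Dimitriou (2010-04-09) before Romero (2010-06-01).
Order: Okafor, Adeyemi, Dimitriou, Romero, Harlow.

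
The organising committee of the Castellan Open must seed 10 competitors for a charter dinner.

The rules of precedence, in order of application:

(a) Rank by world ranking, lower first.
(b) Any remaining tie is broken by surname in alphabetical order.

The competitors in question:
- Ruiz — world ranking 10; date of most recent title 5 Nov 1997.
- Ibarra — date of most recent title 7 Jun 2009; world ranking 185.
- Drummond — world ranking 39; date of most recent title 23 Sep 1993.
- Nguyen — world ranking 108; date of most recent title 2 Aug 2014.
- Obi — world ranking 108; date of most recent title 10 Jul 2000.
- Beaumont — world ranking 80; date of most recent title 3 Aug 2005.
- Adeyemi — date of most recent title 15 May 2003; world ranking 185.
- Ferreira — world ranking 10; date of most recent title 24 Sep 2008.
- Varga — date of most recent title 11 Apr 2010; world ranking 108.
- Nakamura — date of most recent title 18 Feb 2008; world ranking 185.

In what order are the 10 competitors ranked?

By world ranking (lower first): Ferreira and Ruiz (both 10); then Drummond (39); then Beaumont (80); then Nguyen, Obi and Varga (each 108); then Adeyemi, Ibarra and Nakamura (each 185).
Among Ferreira and Ruiz, alphabetically by surname: Ferreira before Ruiz.
Among Nguyen, Obi and Varga, alphabetically by surname: Nguyen before Obi before Varga.
Among Adeyemi, Ibarra and Nakamura, alphabetically by surname: Adeyemi before Ibarra before Nakamura.
Full order: Ferreira, Ruiz, Drummond, Beaumont, Nguyen, Obi, Varga, Adeyemi, Ibarra, Nakamura.

Ferreira, Ruiz, Drummond, Beaumont, Nguyen, Obi, Varga, Adeyemi, Ibarra, Nakamura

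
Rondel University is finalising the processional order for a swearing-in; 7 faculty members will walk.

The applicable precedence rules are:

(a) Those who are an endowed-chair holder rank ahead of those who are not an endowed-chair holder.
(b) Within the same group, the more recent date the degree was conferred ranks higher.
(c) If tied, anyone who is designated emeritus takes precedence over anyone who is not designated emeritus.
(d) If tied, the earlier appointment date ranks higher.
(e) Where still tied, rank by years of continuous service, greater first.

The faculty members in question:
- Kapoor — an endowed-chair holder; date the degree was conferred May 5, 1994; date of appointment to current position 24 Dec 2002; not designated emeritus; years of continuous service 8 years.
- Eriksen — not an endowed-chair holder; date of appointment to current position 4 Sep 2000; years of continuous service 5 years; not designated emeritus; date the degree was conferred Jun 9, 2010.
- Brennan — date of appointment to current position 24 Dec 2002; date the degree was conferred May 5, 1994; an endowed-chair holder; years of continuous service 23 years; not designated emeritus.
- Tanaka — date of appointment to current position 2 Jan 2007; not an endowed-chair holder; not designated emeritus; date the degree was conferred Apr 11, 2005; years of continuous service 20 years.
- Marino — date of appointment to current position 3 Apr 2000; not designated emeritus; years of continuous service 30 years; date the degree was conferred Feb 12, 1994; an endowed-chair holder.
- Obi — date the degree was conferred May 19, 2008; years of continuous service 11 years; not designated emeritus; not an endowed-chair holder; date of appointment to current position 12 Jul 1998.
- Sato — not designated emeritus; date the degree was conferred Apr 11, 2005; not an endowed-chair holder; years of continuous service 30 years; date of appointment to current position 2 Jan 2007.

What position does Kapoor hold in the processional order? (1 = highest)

2

By the first rule: Brennan, Kapoor and Marino (each an endowed-chair holder); then Eriksen, Obi, Sato and Tanaka (each not an endowed-chair holder).
Among Brennan, Kapoor and Marino, by date the degree was conferred (later first): Brennan and Kapoor (May 5, 1994) before Marino (Feb 12, 1994).
Brennan and Kapoor are each not designated emeritus, so the next rule applies.
Brennan and Kapoor both have date of appointment to current position 24 Dec 2002, so the next rule applies.
Among Brennan and Kapoor, by years of continuous service (higher first): Brennan (23 years) before Kapoor (8 years).
Among Eriksen, Obi, Sato and Tanaka, by date the degree was conferred (later first): Eriksen (Jun 9, 2010) before Obi (May 19, 2008) before Sato and Tanaka (Apr 11, 2005).
Sato and Tanaka are each not designated emeritus, so the next rule applies.
Sato and Tanaka both have date of appointment to current position 2 Jan 2007, so the next rule applies.
Among Sato and Tanaka, by years of continuous service (higher first): Sato (30 years) before Tanaka (20 years).
Order: Brennan, Kapoor, Marino, Eriksen, Obi, Sato, Tanaka. So position 2.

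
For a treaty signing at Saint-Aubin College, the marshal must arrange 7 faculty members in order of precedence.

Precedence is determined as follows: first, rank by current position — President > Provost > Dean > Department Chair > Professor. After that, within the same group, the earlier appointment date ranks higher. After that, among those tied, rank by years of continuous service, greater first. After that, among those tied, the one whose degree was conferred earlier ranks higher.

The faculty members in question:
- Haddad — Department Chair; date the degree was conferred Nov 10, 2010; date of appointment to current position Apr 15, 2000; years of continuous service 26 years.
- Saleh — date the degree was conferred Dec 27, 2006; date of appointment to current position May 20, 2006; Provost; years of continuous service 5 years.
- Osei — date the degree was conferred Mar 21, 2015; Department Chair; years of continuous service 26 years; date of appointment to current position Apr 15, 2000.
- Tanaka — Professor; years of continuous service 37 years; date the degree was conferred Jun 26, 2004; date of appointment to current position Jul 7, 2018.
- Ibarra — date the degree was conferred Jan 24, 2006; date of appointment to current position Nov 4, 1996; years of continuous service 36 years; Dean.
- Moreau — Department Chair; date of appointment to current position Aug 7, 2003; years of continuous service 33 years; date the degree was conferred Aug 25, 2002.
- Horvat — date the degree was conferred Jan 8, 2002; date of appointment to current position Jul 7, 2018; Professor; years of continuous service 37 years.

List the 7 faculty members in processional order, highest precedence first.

By current position: Saleh (Provost); then Ibarra (Dean); then Haddad, Osei and Moreau (Department Chair); then Horvat and Tanaka (Professor).
Among Haddad, Osei and Moreau, by date of appointment to current position (earlier first): Haddad and Osei (Apr 15, 2000) before Moreau (Aug 7, 2003).
Haddad and Osei both have years of continuous service 26 years, so the next rule applies.
Among Haddad and Osei, by date the degree was conferred (earlier first): Haddad (Nov 10, 2010) before Osei (Mar 21, 2015).
Horvat and Tanaka both have date of appointment to current position Jul 7, 2018, so the next rule applies.
Horvat and Tanaka both have years of continuous service 37 years, so the next rule applies.
Among Horvat and Tanaka, by date the degree was conferred (earlier first): Horvat (Jan 8, 2002) before Tanaka (Jun 26, 2004).
Full order: Saleh, Ibarra, Haddad, Osei, Moreau, Horvat, Tanaka.

Saleh, Ibarra, Haddad, Osei, Moreau, Horvat, Tanaka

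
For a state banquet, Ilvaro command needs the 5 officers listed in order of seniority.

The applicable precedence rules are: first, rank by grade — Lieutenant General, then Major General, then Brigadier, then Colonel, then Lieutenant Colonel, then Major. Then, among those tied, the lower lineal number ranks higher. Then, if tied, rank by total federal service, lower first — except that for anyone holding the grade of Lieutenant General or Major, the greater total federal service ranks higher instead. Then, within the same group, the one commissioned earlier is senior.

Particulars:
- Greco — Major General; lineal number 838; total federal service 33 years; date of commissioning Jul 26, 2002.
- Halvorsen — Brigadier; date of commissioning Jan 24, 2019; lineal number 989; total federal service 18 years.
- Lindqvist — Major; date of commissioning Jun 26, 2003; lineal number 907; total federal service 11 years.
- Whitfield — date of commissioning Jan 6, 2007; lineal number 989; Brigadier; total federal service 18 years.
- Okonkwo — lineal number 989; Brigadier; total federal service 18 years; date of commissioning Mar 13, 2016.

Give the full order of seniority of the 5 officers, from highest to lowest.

By grade: Greco (Major General); then Whitfield, Okonkwo and Halvorsen (Brigadier); then Lindqvist (Major).
Whitfield, Okonkwo and Halvorsen all have lineal number 989, so the next rule applies.
Whitfield, Okonkwo and Halvorsen all have total federal service 18 years, so the next rule applies.
Among Whitfield, Okonkwo and Halvorsen, by date of commissioning (earlier first): Whitfield (Jan 6, 2007) before Okonkwo (Mar 13, 2016) before Halvorsen (Jan 24, 2019).
Full order: Greco, Whitfield, Okonkwo, Halvorsen, Lindqvist.

Greco, Whitfield, Okonkwo, Halvorsen, Lindqvist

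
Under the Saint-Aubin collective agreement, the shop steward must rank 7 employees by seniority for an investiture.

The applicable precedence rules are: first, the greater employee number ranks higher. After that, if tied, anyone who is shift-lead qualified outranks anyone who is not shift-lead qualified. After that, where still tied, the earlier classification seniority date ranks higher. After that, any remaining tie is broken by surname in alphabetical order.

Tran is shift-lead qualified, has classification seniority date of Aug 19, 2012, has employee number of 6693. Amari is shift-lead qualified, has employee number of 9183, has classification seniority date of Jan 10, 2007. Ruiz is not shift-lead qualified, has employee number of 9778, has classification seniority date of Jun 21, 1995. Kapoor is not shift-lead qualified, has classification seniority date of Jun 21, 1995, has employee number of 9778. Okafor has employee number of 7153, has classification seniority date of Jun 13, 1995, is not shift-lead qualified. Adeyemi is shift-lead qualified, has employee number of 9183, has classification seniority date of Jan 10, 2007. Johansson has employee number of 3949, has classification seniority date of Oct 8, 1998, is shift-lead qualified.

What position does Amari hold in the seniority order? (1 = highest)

By employee number (higher first): Kapoor and Ruiz (both 9778); then Adeyemi and Amari (both 9183); then Okafor (7153); then Tran (6693); then Johansson (3949).
Kapoor and Ruiz are each not shift-lead qualified, so the next rule applies.
Kapoor and Ruiz both have classification seniority date Jun 21, 1995, so the next rule applies.
Among Kapoor and Ruiz, alphabetically by surname: Kapoor before Ruiz.
Adeyemi and Amari are each shift-lead qualified, so the next rule applies.
Adeyemi and Amari both have classification seniority date Jan 10, 2007, so the next rule applies.
Among Adeyemi and Amari, alphabetically by surname: Adeyemi before Amari.
Order: Kapoor, Ruiz, Adeyemi, Amari, Okafor, Tran, Johansson. So position 4.

4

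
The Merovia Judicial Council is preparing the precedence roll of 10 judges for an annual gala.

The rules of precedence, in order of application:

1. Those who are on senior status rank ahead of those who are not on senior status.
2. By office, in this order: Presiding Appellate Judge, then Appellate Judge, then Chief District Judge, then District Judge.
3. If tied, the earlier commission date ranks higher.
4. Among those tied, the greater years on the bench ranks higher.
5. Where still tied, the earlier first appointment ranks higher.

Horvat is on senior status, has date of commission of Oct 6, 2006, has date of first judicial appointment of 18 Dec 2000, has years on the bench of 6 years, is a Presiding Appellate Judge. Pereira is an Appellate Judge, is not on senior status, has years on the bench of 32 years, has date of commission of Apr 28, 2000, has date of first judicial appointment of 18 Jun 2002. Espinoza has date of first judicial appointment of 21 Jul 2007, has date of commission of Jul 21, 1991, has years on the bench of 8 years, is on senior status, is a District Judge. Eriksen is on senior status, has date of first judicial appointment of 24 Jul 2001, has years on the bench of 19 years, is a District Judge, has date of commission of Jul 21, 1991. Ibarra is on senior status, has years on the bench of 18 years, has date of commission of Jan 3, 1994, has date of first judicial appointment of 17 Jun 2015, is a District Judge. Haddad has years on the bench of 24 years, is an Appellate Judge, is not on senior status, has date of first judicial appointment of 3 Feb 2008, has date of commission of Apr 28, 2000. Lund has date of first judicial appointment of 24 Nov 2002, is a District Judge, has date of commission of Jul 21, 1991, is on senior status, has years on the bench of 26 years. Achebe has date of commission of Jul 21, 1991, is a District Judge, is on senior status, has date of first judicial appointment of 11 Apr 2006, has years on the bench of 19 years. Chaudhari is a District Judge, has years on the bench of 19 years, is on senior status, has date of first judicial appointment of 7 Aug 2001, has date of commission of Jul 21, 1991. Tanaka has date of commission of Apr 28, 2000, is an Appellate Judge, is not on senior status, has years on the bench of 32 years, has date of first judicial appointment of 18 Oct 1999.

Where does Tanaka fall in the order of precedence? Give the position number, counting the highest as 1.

8

By the first rule: Horvat, Lund, Eriksen, Chaudhari, Achebe, Espinoza and Ibarra (each on senior status); then Tanaka, Pereira and Haddad (each not on senior status).
Among Horvat, Lund, Eriksen, Chaudhari, Achebe, Espinoza and Ibarra, by office: Horvat (Presiding Appellate Judge) before Lund, Eriksen, Chaudhari, Achebe, Espinoza and Ibarra (District Judge).
Among Lund, Eriksen, Chaudhari, Achebe, Espinoza and Ibarra, by date of commission (earlier first): Lund, Eriksen, Chaudhari, Achebe and Espinoza (Jul 21, 1991) before Ibarra (Jan 3, 1994).
Among Lund, Eriksen, Chaudhari, Achebe and Espinoza, by years on the bench (higher first): Lund (26 years) before Eriksen, Chaudhari and Achebe (19 years) before Espinoza (8 years).
Among Eriksen, Chaudhari and Achebe, by date of first judicial appointment (earlier first): Eriksen (24 Jul 2001) before Chaudhari (7 Aug 2001) before Achebe (11 Apr 2006).
Tanaka, Pereira and Haddad are each Appellate Judge, so the next rule applies.
Tanaka, Pereira and Haddad all have date of commission Apr 28, 2000, so the next rule applies.
Among Tanaka, Pereira and Haddad, by years on the bench (higher first): Tanaka and Pereira (32 years) before Haddad (24 years).
Among Tanaka and Pereira, by date of first judicial appointment (earlier first): Tanaka (18 Oct 1999) before Pereira (18 Jun 2002).
Order: Horvat, Lund, Eriksen, Chaudhari, Achebe, Espinoza, Ibarra, Tanaka, Pereira, Haddad. So position 8.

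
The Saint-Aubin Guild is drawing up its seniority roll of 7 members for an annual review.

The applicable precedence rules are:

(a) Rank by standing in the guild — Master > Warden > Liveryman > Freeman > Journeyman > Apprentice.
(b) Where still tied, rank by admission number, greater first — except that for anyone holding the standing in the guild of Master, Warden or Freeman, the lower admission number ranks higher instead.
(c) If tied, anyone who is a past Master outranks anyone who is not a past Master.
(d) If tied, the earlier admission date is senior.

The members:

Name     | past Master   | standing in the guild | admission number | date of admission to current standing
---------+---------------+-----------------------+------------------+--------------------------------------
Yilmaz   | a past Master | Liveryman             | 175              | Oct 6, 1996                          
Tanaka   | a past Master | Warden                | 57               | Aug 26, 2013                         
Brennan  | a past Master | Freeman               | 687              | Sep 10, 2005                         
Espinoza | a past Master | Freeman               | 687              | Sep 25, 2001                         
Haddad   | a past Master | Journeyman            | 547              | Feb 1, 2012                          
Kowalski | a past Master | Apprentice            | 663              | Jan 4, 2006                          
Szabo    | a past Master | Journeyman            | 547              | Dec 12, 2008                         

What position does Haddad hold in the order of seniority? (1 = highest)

By standing in the guild: Tanaka (Warden); then Yilmaz (Liveryman); then Espinoza and Brennan (Freeman); then Szabo and Haddad (Journeyman); then Kowalski (Apprentice).
Espinoza and Brennan both have admission number 687, so the next rule applies.
Espinoza and Brennan are each a past Master, so the next rule applies.
Among Espinoza and Brennan, by date of admission to current standing (earlier first): Espinoza (Sep 25, 2001) before Brennan (Sep 10, 2005).
Szabo and Haddad both have admission number 547, so the next rule applies.
Szabo and Haddad are each a past Master, so the next rule applies.
Among Szabo and Haddad, by date of admission to current standing (earlier first): Szabo (Dec 12, 2008) before Haddad (Feb 1, 2012).
Order: Tanaka, Yilmaz, Espinoza, Brennan, Szabo, Haddad, Kowalski. So position 6.

6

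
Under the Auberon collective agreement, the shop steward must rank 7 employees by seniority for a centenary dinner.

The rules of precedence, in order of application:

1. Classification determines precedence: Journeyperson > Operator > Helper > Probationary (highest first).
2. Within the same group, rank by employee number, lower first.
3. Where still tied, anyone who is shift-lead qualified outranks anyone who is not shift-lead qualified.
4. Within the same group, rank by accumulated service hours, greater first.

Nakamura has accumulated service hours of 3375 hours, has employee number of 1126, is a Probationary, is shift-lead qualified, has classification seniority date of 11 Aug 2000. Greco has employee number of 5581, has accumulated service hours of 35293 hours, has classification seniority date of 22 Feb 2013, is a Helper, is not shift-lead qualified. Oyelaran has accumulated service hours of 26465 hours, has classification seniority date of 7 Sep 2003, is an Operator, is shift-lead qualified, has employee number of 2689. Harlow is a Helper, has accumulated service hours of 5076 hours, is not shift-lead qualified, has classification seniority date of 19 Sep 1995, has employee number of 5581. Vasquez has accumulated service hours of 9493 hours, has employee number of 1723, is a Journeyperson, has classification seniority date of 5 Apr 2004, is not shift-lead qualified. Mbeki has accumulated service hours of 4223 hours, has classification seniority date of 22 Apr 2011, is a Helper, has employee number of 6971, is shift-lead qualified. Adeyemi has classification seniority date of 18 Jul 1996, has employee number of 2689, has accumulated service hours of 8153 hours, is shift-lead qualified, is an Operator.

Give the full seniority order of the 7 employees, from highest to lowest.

By classification: Vasquez (Journeyperson); then Oyelaran and Adeyemi (Operator); then Greco, Harlow and Mbeki (Helper); then Nakamura (Probationary).
Oyelaran and Adeyemi both have employee number 2689, so the next rule applies.
Oyelaran and Adeyemi are each shift-lead qualified, so the next rule applies.
Among Oyelaran and Adeyemi, by accumulated service hours (higher first): Oyelaran (26465 hours) before Adeyemi (8153 hours).
Among Greco, Harlow and Mbeki, by employee number (lower first): Greco and Harlow (5581) before Mbeki (6971).
Greco and Harlow are each not shift-lead qualified, so the next rule applies.
Among Greco and Harlow, by accumulated service hours (higher first): Greco (35293 hours) before Harlow (5076 hours).
Full order: Vasquez, Oyelaran, Adeyemi, Greco, Harlow, Mbeki, Nakamura.

Vasquez, Oyelaran, Adeyemi, Greco, Harlow, Mbeki, Nakamura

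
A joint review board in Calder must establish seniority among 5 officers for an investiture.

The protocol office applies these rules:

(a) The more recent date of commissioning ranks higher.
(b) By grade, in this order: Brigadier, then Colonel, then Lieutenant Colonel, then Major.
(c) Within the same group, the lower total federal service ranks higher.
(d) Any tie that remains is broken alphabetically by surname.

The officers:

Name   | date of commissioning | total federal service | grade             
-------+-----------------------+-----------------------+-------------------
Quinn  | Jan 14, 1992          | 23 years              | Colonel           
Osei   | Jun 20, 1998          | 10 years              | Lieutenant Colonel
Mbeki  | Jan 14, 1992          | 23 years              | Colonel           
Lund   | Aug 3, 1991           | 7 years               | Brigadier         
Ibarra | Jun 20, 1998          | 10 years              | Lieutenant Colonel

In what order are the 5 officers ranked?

By date of commissioning (later first): Ibarra and Osei (both Jun 20, 1998); then Mbeki and Quinn (both Jan 14, 1992); then Lund (Aug 3, 1991).
Ibarra and Osei are each Lieutenant Colonel, so the next rule applies.
Ibarra and Osei both have total federal service 10 years, so the next rule applies.
Among Ibarra and Osei, alphabetically by surname: Ibarra before Osei.
Mbeki and Quinn are each Colonel, so the next rule applies.
Mbeki and Quinn both have total federal service 23 years, so the next rule applies.
Among Mbeki and Quinn, alphabetically by surname: Mbeki before Quinn.
Full order: Ibarra, Osei, Mbeki, Quinn, Lund.

Ibarra, Osei, Mbeki, Quinn, Lund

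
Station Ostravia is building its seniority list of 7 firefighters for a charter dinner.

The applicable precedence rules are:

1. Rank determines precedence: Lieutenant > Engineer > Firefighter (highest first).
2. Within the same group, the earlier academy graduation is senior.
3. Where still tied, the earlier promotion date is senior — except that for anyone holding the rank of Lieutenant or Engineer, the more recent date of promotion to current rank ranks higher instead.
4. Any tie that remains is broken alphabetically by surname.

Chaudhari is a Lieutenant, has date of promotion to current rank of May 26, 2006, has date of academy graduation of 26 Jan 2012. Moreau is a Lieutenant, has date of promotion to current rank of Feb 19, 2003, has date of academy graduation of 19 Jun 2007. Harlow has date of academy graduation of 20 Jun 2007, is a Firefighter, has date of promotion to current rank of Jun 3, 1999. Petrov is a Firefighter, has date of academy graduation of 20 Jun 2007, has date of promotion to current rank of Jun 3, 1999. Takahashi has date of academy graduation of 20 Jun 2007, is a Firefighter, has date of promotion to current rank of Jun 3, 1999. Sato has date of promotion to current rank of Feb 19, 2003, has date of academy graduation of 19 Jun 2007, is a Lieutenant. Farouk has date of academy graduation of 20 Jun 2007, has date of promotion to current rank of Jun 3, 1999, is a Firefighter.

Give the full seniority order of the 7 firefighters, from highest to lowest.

Moreau, Sato, Chaudhari, Farouk, Harlow, Petrov, Takahashi

By rank: Moreau, Sato and Chaudhari (Lieutenant); then Farouk, Harlow, Petrov and Takahashi (Firefighter).
Among Moreau, Sato and Chaudhari, by date of academy graduation (earlier first): Moreau and Sato (19 Jun 2007) before Chaudhari (26 Jan 2012).
Moreau and Sato both have date of promotion to current rank Feb 19, 2003, so the next rule applies.
Among Moreau and Sato, alphabetically by surname: Moreau before Sato.
Farouk, Harlow, Petrov and Takahashi all have date of academy graduation 20 Jun 2007, so the next rule applies.
Farouk, Harlow, Petrov and Takahashi all have date of promotion to current rank Jun 3, 1999, so the next rule applies.
Among Farouk, Harlow, Petrov and Takahashi, alphabetically by surname: Farouk before Harlow before Petrov before Takahashi.
Full order: Moreau, Sato, Chaudhari, Farouk, Harlow, Petrov, Takahashi.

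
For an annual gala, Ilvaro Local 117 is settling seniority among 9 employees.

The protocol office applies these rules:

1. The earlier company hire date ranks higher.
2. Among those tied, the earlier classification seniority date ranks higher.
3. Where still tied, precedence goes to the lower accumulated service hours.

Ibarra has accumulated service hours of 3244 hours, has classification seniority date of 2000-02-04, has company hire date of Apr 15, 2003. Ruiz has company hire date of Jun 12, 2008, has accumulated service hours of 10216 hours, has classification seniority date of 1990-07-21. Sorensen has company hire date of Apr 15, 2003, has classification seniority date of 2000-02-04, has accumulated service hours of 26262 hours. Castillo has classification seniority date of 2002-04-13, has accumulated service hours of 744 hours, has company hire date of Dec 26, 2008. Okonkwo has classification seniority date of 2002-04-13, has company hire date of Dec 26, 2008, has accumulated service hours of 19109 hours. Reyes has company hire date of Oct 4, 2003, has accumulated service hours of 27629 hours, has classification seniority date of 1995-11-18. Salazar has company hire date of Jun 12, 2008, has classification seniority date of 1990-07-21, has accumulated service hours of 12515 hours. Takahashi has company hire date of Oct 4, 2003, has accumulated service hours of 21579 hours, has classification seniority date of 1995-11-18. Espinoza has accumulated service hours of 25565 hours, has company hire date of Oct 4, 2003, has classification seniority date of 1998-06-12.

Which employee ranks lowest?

Okonkwo

By company hire date (earlier first): Ibarra and Sorensen (both Apr 15, 2003); then Takahashi, Reyes and Espinoza (each Oct 4, 2003); then Ruiz and Salazar (both Jun 12, 2008); then Castillo and Okonkwo (both Dec 26, 2008).
Ibarra and Sorensen both have classification seniority date 2000-02-04, so the next rule applies.
Among Ibarra and Sorensen, by accumulated service hours (lower first): Ibarra (3244 hours) before Sorensen (26262 hours).
Among Takahashi, Reyes and Espinoza, by classification seniority date (earlier first): Takahashi and Reyes (1995-11-18) before Espinoza (1998-06-12).
Among Takahashi and Reyes, by accumulated service hours (lower first): Takahashi (21579 hours) before Reyes (27629 hours).
Ruiz and Salazar both have classification seniority date 1990-07-21, so the next rule applies.
Among Ruiz and Salazar, by accumulated service hours (lower first): Ruiz (10216 hours) before Salazar (12515 hours).
Castillo and Okonkwo both have classification seniority date 2002-04-13, so the next rule applies.
Among Castillo and Okonkwo, by accumulated service hours (lower first): Castillo (744 hours) before Okonkwo (19109 hours).
Order: Ibarra, Sorensen, Takahashi, Reyes, Espinoza, Ruiz, Salazar, Castillo, Okonkwo.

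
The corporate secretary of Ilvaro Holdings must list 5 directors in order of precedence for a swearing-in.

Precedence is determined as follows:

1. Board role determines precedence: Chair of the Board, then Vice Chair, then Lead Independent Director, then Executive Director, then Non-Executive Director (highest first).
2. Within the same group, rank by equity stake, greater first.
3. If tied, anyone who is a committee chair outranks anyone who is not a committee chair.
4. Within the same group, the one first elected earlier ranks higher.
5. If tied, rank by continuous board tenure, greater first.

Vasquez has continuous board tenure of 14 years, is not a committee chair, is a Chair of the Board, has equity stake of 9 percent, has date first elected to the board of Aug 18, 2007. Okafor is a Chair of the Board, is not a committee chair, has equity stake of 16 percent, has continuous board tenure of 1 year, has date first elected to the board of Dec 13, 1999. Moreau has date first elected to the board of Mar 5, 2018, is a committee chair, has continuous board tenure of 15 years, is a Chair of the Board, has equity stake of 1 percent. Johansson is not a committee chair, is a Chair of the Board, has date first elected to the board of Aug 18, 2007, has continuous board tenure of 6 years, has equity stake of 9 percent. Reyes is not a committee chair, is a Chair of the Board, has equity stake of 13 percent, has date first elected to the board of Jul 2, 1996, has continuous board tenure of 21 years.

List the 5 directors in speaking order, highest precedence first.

By board role: Okafor, Reyes, Vasquez, Johansson and Moreau (Chair of the Board).
Among Okafor, Reyes, Vasquez, Johansson and Moreau, by equity stake (higher first): Okafor (16 percent) before Reyes (13 percent) before Vasquez and Johansson (9 percent) before Moreau (1 percent).
Vasquez and Johansson are each not a committee chair, so the next rule applies.
Vasquez and Johansson both have date first elected to the board Aug 18, 2007, so the next rule applies.
Among Vasquez and Johansson, by continuous board tenure (higher first): Vasquez (14 years) before Johansson (6 years).
Full order: Okafor, Reyes, Vasquez, Johansson, Moreau.

Okafor, Reyes, Vasquez, Johansson, Moreau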